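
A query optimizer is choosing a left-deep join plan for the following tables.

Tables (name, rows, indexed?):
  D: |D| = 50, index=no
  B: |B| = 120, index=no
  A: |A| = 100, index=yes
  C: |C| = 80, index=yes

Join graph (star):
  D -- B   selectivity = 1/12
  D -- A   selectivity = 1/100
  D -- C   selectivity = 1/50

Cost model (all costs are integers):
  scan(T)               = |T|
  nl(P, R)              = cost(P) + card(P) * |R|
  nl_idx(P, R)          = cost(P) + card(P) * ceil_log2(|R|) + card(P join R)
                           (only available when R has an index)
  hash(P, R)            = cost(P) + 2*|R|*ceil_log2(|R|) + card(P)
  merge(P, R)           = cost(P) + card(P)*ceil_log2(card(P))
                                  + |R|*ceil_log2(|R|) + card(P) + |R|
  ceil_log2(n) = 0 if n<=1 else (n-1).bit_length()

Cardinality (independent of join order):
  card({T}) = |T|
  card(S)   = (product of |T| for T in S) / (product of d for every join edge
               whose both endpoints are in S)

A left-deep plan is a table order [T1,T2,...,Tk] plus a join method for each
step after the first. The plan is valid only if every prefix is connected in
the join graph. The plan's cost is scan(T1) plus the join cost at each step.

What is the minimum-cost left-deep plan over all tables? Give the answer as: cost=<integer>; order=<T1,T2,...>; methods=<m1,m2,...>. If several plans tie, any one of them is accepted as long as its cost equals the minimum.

Selinger DP (subsets sized 1..n):
  {D}: scan cost=50, card=50
  {B}: scan cost=120, card=120
  {A}: scan cost=100, card=100
  {C}: scan cost=80, card=80
  {BD}: card=500; try (D,hash)→840, (B,merge)→1360, (D,merge)→1430, (B,hash)→1780, (B,nl)→6050, (D,nl)→6120; best=840 via (D,hash)
  {AD}: card=50; try (A,nl_idx)→450, (D,hash)→800, (A,merge)→1200, (D,merge)→1250, (A,hash)→1500, (A,nl)→5050 …(+1); best=450 via (A,nl_idx)
  {CD}: card=80; try (C,nl_idx)→480, (D,hash)→760, (C,merge)→1040, (D,merge)→1070, (C,hash)→1220, (C,nl)→4050 …(+1); best=480 via (C,nl_idx)
  {ABD}: card=500; try (B,merge)→1760, (B,hash)→2180, (A,hash)→2740, (A,nl_idx)→4840, (B,nl)→6450, (A,merge)→6640 …(+1); best=1760 via (B,merge)
  {BCD}: card=800; try (B,merge)→2080, (B,hash)→2240, (C,hash)→2460, (C,nl_idx)→5140, (C,merge)→6480, (B,nl)→10080 …(+1); best=2080 via (B,merge)
  {ACD}: card=80; try (C,nl_idx)→880, (A,nl_idx)→1120, (C,merge)→1440, (C,hash)→1620, (A,merge)→1920, (A,hash)→1960 …(+2); best=880 via (C,nl_idx)
  {ABCD}: card=800; try (B,merge)→2480, (B,hash)→2640, (C,hash)→3380, (A,hash)→4280, (C,nl_idx)→6060, (C,merge)→7400 …(+5); best=2480 via (B,merge)

cost=2480; order=D,A,C,B; methods=nl_idx,nl_idx,merge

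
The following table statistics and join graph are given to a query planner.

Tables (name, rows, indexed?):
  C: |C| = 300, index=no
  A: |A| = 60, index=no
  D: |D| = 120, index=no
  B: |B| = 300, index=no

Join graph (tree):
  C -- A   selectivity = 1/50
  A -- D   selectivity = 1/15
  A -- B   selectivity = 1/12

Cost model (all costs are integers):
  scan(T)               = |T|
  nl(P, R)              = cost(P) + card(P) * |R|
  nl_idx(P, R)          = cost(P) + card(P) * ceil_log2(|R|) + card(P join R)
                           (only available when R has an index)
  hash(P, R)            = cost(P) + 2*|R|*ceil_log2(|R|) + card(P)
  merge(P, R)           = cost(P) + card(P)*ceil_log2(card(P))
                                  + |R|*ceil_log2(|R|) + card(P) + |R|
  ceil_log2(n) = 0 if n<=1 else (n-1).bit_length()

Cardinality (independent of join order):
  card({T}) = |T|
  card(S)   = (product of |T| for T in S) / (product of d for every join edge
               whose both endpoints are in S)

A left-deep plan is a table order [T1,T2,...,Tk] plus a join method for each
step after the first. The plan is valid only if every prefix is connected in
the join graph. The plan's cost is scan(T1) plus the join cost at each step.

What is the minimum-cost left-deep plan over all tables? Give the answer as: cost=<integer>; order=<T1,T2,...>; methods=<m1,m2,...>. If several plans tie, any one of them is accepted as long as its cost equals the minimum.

cost=11640; order=C,A,D,B; methods=hash,hash,hash

Selinger DP (subsets sized 1..n):
  {C}: scan cost=300, card=300
  {A}: scan cost=60, card=60
  {D}: scan cost=120, card=120
  {B}: scan cost=300, card=300
  {AC}: card=360; try (A,hash)→1320, (C,merge)→3480, (A,merge)→3720, (C,hash)→5520, (C,nl)→18060, (A,nl)→18300; best=1320 via (A,hash)
  {AD}: card=480; try (A,hash)→960, (D,merge)→1440, (A,merge)→1500, (D,hash)→1800, (D,nl)→7260, (A,nl)→7320; best=960 via (A,hash)
  {AB}: card=1500; try (A,hash)→1320, (B,merge)→3480, (A,merge)→3720, (B,hash)→5520, (B,nl)→18060, (A,nl)→18300; best=1320 via (A,hash)
  {ACD}: card=2880; try (D,hash)→3360, (D,merge)→5880, (C,hash)→6840, (C,merge)→8760, (D,nl)→44520, (C,nl)→144960; best=3360 via (D,hash)
  {ABC}: card=9000; try (B,hash)→7080, (B,merge)→7920, (C,hash)→8220, (C,merge)→22320, (B,nl)→109320, (C,nl)→451320; best=7080 via (B,hash)
  {ABD}: card=12000; try (D,hash)→4500, (B,hash)→6840, (B,merge)→8760, (D,merge)→20280, (B,nl)→144960, (D,nl)→181320; best=4500 via (D,hash)
  {ABCD}: card=72000; try (B,hash)→11640, (D,hash)→17760, (C,hash)→21900, (B,merge)→43800, (D,merge)→143040, (C,merge)→187500 …(+3); best=11640 via (B,hash)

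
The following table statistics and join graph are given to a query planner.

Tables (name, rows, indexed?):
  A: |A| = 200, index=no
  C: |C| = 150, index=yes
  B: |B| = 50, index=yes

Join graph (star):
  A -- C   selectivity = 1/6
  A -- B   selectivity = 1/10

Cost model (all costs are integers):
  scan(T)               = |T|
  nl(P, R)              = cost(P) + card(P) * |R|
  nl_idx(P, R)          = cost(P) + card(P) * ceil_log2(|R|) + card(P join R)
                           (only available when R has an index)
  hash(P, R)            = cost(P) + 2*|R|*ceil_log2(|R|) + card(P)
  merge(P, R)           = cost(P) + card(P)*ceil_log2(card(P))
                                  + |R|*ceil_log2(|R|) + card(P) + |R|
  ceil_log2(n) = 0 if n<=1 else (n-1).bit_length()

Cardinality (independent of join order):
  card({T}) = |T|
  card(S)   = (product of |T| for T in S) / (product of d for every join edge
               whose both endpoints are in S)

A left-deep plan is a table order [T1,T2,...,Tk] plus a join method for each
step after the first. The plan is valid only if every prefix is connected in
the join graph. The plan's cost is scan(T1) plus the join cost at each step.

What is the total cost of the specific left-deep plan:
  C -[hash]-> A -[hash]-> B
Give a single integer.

9100

step 1: scan C: cost=150, card=150
step 2: join A via hash
    card(P join A) = 150*200/(6) = 5000
    cost = 150 + 2*200*8 + 150 = 3500
step 3: join B via hash
    card(P join B) = 5000*50/(10) = 25000
    cost = 3500 + 2*50*6 + 5000 = 9100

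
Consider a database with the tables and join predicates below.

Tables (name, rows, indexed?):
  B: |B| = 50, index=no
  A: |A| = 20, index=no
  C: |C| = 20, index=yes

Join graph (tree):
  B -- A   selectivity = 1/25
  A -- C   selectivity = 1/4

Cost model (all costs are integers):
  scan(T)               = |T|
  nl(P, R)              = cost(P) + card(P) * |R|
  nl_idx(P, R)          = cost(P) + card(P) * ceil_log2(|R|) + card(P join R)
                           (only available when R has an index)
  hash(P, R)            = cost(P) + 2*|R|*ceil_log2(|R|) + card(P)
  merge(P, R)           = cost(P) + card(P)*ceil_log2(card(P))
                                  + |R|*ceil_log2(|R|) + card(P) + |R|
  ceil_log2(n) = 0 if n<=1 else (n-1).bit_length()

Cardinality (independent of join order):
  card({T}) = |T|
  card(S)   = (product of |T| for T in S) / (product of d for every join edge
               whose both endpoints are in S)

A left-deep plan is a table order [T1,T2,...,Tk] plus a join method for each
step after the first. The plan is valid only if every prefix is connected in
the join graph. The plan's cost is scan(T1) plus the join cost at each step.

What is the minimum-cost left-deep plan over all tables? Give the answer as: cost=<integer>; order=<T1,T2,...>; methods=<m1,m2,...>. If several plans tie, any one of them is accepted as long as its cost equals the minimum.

Selinger DP (subsets sized 1..n):
  {B}: scan cost=50, card=50
  {A}: scan cost=20, card=20
  {C}: scan cost=20, card=20
  {AB}: card=40; try (A,hash)→300, (B,merge)→490, (A,merge)→520, (B,hash)→640, (B,nl)→1020, (A,nl)→1050; best=300 via (A,hash)
  {AC}: card=100; try (C,nl_idx)→220, (C,hash)→240, (A,hash)→240, (C,merge)→260, (A,merge)→260, (C,nl)→420 …(+1); best=220 via (C,nl_idx)
  {ABC}: card=200; try (C,hash)→540, (C,merge)→700, (C,nl_idx)→700, (B,hash)→920, (C,nl)→1100, (B,merge)→1370 …(+1); best=540 via (C,hash)

cost=540; order=B,A,C; methods=hash,hash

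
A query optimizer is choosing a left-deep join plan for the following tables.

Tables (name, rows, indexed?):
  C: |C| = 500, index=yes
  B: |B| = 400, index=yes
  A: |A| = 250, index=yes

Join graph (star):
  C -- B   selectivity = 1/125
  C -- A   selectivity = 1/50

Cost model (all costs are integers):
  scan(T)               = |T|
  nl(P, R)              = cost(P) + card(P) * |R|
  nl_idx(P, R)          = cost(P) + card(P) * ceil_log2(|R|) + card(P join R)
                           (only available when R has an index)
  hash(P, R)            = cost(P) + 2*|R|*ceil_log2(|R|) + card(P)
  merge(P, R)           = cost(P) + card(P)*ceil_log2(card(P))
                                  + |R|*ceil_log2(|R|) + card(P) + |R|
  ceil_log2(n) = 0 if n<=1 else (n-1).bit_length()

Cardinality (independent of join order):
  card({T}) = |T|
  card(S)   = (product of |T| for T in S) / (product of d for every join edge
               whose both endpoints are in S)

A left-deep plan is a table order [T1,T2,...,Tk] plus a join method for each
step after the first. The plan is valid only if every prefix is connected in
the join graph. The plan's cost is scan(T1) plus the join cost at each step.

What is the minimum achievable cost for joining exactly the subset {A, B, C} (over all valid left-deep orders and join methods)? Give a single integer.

Selinger DP over subsets of {A,B,C}:
  {C}: scan cost=500, card=500
  {B}: scan cost=400, card=400
  {A}: scan cost=250, card=250
  {BC}: card=1600; try (C,nl_idx)→5600, (B,nl_idx)→6600, (B,hash)→8200, (C,merge)→9400, (B,merge)→9500, (C,hash)→9800 …(+2); best=5600 via (C,nl_idx)
  {AC}: card=2500; try (C,nl_idx)→5000, (A,hash)→5000, (A,nl_idx)→7000, (C,merge)→7500, (A,merge)→7750, (C,hash)→9500 …(+2); best=5000 via (C,nl_idx)
  {ABC}: card=8000; try (A,hash)→11200, (B,hash)→14700, (A,nl_idx)→26400, (A,merge)→27050, (B,nl_idx)→35500, (B,merge)→41500 …(+2); best=11200 via (A,hash)

11200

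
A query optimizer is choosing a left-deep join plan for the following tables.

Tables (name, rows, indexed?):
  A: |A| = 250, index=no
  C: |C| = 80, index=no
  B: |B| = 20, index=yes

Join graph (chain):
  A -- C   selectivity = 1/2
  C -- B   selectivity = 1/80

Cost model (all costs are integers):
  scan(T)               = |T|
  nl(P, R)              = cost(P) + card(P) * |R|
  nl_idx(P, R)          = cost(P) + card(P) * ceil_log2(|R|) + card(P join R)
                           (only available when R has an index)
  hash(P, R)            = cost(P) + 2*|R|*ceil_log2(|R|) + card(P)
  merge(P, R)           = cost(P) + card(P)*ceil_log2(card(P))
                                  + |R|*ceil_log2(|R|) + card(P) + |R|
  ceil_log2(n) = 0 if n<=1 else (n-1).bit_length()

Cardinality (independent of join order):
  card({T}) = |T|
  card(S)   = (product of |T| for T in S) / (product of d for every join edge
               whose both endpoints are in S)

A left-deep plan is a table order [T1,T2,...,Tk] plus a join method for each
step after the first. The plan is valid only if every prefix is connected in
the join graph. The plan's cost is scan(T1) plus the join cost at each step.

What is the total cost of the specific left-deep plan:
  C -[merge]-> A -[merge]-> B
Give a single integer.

step 1: scan C: cost=80, card=80
step 2: join A via merge
    card(P join A) = 80*250/(2) = 10000
    cost = 80 + 80*7 + 250*8 + 80 + 250 = 2970
step 3: join B via merge
    card(P join B) = 10000*20/(80) = 2500
    cost = 2970 + 10000*14 + 20*5 + 10000 + 20 = 153090

153090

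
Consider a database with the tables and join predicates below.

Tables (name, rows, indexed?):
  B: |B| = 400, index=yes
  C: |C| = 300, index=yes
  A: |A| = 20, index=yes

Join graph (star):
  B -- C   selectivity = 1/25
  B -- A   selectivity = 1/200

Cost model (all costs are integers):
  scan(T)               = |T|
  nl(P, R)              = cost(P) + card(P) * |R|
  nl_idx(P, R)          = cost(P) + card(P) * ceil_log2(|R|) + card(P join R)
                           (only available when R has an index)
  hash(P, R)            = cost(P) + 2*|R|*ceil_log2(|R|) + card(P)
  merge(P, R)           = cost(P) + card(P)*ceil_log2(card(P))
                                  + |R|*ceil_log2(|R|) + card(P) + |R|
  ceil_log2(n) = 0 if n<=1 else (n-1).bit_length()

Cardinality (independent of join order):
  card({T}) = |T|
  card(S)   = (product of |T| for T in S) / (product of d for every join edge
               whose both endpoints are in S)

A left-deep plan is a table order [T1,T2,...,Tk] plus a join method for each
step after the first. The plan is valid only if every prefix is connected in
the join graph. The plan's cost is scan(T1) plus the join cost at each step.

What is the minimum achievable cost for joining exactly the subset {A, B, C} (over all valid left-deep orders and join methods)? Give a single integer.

Selinger DP over subsets of {A,B,C}:
  {B}: scan cost=400, card=400
  {C}: scan cost=300, card=300
  {A}: scan cost=20, card=20
  {BC}: card=4800; try (C,hash)→6200, (B,merge)→7300, (C,merge)→7400, (B,hash)→7800, (B,nl_idx)→7800, (C,nl_idx)→8800 …(+2); best=6200 via (C,hash)
  {AB}: card=40; try (B,nl_idx)→240, (A,hash)→1000, (A,nl_idx)→2440, (B,merge)→4140, (A,merge)→4520, (B,hash)→7240 …(+2); best=240 via (B,nl_idx)
  {ABC}: card=480; try (C,nl_idx)→1080, (C,merge)→3520, (C,hash)→5680, (A,hash)→11200, (C,nl)→12240, (A,nl_idx)→30680 …(+2); best=1080 via (C,nl_idx)

1080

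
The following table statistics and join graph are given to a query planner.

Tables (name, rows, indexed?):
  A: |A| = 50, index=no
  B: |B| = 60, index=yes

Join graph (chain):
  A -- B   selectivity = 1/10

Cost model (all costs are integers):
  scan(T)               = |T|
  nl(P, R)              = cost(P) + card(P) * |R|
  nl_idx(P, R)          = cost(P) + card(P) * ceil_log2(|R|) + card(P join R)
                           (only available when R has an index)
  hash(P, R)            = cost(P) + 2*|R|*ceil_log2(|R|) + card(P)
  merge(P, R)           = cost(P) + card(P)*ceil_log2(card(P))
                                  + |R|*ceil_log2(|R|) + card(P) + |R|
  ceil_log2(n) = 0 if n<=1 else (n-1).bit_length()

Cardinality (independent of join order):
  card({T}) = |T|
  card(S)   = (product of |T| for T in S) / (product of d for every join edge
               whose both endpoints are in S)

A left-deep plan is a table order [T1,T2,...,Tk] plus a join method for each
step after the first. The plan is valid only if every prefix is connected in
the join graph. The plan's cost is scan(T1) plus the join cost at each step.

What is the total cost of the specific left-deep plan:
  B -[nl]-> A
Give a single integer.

3060

step 1: scan B: cost=60, card=60
step 2: join A via nl
    card(P join A) = 60*50/(10) = 300
    cost = 60 + 60*50 = 3060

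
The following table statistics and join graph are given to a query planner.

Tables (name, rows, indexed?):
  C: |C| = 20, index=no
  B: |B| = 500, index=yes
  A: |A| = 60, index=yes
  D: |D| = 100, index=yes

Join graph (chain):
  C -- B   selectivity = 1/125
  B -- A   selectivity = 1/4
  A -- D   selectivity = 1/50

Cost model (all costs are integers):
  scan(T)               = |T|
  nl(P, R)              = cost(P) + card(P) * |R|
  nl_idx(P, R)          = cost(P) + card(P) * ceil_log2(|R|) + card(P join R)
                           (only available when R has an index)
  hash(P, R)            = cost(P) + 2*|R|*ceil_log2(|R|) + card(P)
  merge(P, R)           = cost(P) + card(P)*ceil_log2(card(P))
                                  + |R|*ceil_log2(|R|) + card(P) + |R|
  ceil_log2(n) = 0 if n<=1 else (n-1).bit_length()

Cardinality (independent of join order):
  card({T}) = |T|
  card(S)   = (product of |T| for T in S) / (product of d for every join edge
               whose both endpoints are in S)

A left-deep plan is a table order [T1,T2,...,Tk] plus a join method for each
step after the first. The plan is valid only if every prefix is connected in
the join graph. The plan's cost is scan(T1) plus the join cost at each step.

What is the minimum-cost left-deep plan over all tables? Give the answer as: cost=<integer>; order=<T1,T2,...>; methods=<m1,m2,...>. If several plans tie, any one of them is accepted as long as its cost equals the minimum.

cost=3680; order=C,B,A,D; methods=nl_idx,hash,hash

Selinger DP (subsets sized 1..n):
  {C}: scan cost=20, card=20
  {B}: scan cost=500, card=500
  {A}: scan cost=60, card=60
  {D}: scan cost=100, card=100
  {BC}: card=80; try (B,nl_idx)→280, (C,hash)→1200, (B,merge)→5140, (C,merge)→5620, (B,hash)→9040, (B,nl)→10020 …(+1); best=280 via (B,nl_idx)
  {AB}: card=7500; try (A,hash)→1720, (B,merge)→5480, (A,merge)→5920, (B,nl_idx)→8100, (B,hash)→9120, (A,nl_idx)→11000 …(+2); best=1720 via (A,hash)
  {AD}: card=120; try (D,nl_idx)→600, (A,nl_idx)→820, (A,hash)→920, (D,merge)→1280, (A,merge)→1320, (D,hash)→1520 …(+2); best=600 via (D,nl_idx)
  {ABC}: card=1200; try (A,hash)→1080, (A,merge)→1340, (A,nl_idx)→1960, (A,nl)→5080, (C,hash)→9420, (C,merge)→106840 …(+1); best=1080 via (A,hash)
  {ABD}: card=15000; try (B,merge)→6560, (B,hash)→9720, (D,hash)→10620, (B,nl_idx)→16680, (B,nl)→60600, (D,nl_idx)→69220 …(+2); best=6560 via (B,merge)
  {ABCD}: card=2400; try (D,hash)→3680, (D,nl_idx)→11880, (D,merge)→16280, (C,hash)→21760, (D,nl)→121080, (C,merge)→231680 …(+1); best=3680 via (D,hash)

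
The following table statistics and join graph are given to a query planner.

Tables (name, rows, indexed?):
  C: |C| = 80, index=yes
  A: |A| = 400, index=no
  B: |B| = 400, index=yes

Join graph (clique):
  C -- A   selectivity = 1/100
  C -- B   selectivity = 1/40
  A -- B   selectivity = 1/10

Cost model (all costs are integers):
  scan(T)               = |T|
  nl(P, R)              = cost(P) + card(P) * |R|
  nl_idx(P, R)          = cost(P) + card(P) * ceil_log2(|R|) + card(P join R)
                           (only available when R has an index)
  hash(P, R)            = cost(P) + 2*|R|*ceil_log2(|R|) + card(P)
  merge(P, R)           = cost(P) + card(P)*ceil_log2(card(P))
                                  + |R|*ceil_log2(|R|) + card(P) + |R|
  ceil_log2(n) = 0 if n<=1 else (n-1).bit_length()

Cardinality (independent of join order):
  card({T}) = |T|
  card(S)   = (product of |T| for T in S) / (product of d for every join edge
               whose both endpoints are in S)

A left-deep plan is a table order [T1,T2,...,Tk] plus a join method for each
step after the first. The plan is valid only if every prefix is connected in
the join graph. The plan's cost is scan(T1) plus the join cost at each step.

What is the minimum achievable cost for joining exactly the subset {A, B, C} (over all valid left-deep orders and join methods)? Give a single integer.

5120

Selinger DP over subsets of {A,B,C}:
  {C}: scan cost=80, card=80
  {A}: scan cost=400, card=400
  {B}: scan cost=400, card=400
  {AC}: card=320; try (C,hash)→1920, (C,nl_idx)→3520, (A,merge)→4720, (C,merge)→5040, (A,hash)→7360, (A,nl)→32080 …(+1); best=1920 via (C,hash)
  {BC}: card=800; try (B,nl_idx)→1600, (C,hash)→1920, (C,nl_idx)→4000, (B,merge)→4720, (C,merge)→5040, (B,hash)→7360 …(+2); best=1600 via (B,nl_idx)
  {AB}: card=16000; try (B,hash)→8000, (A,hash)→8000, (B,merge)→8400, (A,merge)→8400, (B,nl_idx)→20000, (B,nl)→160400 …(+1); best=8000 via (B,hash)
  {ABC}: card=320; try (B,nl_idx)→5120, (B,merge)→9120, (B,hash)→9440, (A,hash)→9600, (A,merge)→14400, (C,hash)→25120 …(+5); best=5120 via (B,nl_idx)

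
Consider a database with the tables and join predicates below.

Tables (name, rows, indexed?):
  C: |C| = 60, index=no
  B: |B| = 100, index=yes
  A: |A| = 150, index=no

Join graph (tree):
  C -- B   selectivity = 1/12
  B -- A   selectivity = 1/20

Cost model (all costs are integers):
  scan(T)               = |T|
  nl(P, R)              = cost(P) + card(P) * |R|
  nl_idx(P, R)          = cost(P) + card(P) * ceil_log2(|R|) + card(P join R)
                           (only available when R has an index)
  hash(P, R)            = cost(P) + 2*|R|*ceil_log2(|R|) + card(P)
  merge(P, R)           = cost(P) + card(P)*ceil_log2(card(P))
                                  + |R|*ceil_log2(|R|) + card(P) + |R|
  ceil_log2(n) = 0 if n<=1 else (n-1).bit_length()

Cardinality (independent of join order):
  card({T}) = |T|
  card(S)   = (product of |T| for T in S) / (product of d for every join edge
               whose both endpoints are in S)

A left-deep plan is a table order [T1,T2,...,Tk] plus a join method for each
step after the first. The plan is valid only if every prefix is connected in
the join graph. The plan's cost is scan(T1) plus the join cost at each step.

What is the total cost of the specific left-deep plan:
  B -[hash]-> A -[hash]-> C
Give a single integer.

4070

step 1: scan B: cost=100, card=100
step 2: join A via hash
    card(P join A) = 100*150/(20) = 750
    cost = 100 + 2*150*8 + 100 = 2600
step 3: join C via hash
    card(P join C) = 750*60/(12) = 3750
    cost = 2600 + 2*60*6 + 750 = 4070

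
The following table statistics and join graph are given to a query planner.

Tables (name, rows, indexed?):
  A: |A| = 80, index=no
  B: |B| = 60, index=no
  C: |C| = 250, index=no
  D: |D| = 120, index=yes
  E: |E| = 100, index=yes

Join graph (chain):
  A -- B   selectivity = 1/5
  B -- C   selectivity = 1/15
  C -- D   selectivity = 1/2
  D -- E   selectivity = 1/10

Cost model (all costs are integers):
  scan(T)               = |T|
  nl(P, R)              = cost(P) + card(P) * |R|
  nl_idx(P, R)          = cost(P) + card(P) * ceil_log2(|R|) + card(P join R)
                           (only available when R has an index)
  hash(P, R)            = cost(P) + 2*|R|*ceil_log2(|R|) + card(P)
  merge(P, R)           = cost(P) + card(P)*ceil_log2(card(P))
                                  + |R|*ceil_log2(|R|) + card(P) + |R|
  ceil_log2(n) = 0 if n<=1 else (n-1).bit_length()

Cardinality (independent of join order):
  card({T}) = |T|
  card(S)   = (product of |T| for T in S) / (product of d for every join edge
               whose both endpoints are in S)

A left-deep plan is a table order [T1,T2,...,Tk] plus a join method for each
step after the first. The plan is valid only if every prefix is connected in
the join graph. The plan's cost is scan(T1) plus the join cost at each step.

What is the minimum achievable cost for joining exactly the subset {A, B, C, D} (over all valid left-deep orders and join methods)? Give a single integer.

Selinger DP over subsets of {A,B,C,D}:
  {A}: scan cost=80, card=80
  {B}: scan cost=60, card=60
  {C}: scan cost=250, card=250
  {D}: scan cost=120, card=120
  {AB}: card=960; try (B,hash)→880, (A,merge)→1120, (B,merge)→1140, (A,hash)→1240, (A,nl)→4860, (B,nl)→4880; best=880 via (B,hash)
  {BC}: card=1000; try (B,hash)→1220, (C,merge)→2730, (B,merge)→2920, (C,hash)→4120, (C,nl)→15060, (B,nl)→15250; best=1220 via (B,hash)
  {CD}: card=15000; try (D,hash)→2180, (C,merge)→3330, (D,merge)→3460, (C,hash)→4240, (D,nl_idx)→17000, (C,nl)→30120 …(+1); best=2180 via (D,hash)
  {ABC}: card=16000; try (A,hash)→3340, (C,hash)→5840, (A,merge)→12860, (C,merge)→13690, (A,nl)→81220, (C,nl)→240880; best=3340 via (A,hash)
  {BCD}: card=60000; try (D,hash)→3900, (D,merge)→13180, (B,hash)→17900, (D,nl_idx)→68220, (D,nl)→121220, (B,merge)→227600 …(+1); best=3900 via (D,hash)
  {ABCD}: card=960000; try (D,hash)→21020, (A,hash)→65020, (D,merge)→244300, (A,merge)→1024540, (D,nl_idx)→1075340, (D,nl)→1923340 …(+1); best=21020 via (D,hash)

21020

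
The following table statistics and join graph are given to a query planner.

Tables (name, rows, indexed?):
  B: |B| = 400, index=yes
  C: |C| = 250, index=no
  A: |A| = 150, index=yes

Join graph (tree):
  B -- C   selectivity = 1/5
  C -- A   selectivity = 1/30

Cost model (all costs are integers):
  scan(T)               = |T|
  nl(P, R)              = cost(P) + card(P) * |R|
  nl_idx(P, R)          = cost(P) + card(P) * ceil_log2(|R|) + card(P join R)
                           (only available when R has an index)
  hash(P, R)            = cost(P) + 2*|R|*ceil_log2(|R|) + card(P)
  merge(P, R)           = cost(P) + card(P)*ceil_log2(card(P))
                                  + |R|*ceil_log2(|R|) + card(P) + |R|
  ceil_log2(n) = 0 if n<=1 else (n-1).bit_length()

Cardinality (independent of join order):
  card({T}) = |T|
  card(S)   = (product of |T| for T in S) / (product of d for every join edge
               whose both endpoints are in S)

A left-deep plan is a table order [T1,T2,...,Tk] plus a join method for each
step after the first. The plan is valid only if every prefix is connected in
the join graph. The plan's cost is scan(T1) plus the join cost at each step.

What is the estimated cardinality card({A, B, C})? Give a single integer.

100000

Tables in S: A(150), B(400), C(250)
Edges inside S: B-C(d=5), C-A(d=30)
numerator = 150 * 400 * 250 = 15000000
denominator = 5 * 30 = 150
card(S) = 15000000 / 150 = 100000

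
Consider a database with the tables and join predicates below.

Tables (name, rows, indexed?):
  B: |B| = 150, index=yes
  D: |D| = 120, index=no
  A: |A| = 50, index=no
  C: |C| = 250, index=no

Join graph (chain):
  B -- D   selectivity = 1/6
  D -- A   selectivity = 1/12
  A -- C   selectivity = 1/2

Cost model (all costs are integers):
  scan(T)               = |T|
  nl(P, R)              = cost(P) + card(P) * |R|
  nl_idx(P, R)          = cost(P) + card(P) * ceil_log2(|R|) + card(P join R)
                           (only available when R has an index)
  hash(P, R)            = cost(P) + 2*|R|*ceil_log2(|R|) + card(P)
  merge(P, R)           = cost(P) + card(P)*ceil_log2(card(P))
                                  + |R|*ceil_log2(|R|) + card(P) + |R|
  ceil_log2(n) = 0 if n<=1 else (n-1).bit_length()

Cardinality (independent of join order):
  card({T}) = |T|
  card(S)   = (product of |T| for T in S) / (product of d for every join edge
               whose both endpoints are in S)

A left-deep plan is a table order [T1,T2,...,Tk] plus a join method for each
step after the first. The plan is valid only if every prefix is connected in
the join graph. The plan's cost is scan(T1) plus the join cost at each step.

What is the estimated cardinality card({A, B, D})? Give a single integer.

Tables in S: A(50), B(150), D(120)
Edges inside S: B-D(d=6), D-A(d=12)
numerator = 50 * 150 * 120 = 900000
denominator = 6 * 12 = 72
card(S) = 900000 / 72 = 12500

12500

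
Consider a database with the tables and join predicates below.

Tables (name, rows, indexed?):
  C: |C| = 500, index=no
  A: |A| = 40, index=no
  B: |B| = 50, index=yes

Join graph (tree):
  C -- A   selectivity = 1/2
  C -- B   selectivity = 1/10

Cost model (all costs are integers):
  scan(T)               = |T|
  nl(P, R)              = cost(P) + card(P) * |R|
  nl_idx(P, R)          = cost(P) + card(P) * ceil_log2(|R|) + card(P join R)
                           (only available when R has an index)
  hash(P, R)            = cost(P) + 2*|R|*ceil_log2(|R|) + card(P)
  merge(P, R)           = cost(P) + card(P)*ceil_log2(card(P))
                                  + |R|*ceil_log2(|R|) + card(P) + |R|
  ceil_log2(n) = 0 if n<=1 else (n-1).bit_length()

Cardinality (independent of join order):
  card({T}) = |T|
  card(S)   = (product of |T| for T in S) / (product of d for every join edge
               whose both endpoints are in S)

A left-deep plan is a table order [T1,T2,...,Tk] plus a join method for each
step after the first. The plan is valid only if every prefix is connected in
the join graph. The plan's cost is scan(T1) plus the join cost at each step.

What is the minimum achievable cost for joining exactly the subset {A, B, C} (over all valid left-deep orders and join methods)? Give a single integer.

Selinger DP over subsets of {A,B,C}:
  {C}: scan cost=500, card=500
  {A}: scan cost=40, card=40
  {B}: scan cost=50, card=50
  {AC}: card=10000; try (A,hash)→1480, (C,merge)→5320, (A,merge)→5780, (C,hash)→9080, (C,nl)→20040, (A,nl)→20500; best=1480 via (A,hash)
  {BC}: card=2500; try (B,hash)→1600, (C,merge)→5400, (B,merge)→5850, (B,nl_idx)→6000, (C,hash)→9100, (C,nl)→25050 …(+1); best=1600 via (B,hash)
  {ABC}: card=50000; try (A,hash)→4580, (B,hash)→12080, (A,merge)→34380, (A,nl)→101600, (B,nl_idx)→111480, (B,merge)→151830 …(+1); best=4580 via (A,hash)

4580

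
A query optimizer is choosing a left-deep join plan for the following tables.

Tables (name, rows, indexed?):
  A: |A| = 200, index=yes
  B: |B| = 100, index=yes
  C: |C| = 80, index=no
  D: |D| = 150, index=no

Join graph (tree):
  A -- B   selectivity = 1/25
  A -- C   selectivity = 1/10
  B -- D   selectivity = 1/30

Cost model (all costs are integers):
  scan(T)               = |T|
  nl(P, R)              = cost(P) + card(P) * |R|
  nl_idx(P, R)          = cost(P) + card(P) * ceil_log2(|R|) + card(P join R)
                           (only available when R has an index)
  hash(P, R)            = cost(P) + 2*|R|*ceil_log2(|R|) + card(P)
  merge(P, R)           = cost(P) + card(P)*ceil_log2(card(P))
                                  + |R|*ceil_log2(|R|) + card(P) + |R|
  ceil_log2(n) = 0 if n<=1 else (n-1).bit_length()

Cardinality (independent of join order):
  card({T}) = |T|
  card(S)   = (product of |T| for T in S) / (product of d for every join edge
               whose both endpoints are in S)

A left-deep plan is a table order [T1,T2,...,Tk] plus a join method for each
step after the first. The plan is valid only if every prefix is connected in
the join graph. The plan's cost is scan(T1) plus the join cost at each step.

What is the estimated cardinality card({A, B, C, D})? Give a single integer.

Tables in S: A(200), B(100), C(80), D(150)
Edges inside S: A-B(d=25), A-C(d=10), B-D(d=30)
numerator = 200 * 100 * 80 * 150 = 240000000
denominator = 25 * 10 * 30 = 7500
card(S) = 240000000 / 7500 = 32000

32000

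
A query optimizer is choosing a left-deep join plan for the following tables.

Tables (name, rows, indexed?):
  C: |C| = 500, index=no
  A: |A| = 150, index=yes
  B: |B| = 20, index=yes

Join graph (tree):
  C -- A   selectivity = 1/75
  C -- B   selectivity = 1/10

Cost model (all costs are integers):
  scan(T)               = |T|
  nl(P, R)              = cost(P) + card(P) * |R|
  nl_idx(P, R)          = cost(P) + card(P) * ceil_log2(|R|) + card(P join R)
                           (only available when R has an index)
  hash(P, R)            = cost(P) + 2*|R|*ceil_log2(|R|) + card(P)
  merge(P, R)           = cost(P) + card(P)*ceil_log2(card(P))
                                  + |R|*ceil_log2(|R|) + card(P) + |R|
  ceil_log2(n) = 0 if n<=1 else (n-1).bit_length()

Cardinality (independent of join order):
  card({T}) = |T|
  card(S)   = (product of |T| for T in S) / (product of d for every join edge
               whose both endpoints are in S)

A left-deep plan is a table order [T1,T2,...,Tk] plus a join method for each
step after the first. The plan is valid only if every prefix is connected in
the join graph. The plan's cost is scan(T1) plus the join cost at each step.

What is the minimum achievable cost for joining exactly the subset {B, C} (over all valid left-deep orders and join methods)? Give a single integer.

Selinger DP over subsets of {B,C}:
  {C}: scan cost=500, card=500
  {B}: scan cost=20, card=20
  {BC}: card=1000; try (B,hash)→1200, (B,nl_idx)→4000, (C,merge)→5140, (B,merge)→5620, (C,hash)→9040, (C,nl)→10020 …(+1); best=1200 via (B,hash)

1200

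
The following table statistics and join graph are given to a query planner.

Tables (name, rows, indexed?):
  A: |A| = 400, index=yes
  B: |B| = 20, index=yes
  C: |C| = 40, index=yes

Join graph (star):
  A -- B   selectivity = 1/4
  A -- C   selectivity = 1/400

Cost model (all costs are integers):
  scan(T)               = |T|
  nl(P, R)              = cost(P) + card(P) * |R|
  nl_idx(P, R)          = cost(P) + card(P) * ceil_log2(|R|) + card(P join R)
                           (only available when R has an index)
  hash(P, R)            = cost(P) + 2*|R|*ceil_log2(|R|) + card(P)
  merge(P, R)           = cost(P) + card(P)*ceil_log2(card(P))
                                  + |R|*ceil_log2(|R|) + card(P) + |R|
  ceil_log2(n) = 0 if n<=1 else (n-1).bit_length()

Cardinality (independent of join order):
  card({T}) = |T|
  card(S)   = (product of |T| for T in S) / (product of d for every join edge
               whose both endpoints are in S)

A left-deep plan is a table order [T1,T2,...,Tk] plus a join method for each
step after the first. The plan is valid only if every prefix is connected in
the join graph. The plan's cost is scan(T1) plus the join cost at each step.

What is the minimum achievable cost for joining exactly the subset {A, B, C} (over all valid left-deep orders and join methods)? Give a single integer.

Selinger DP over subsets of {A,B,C}:
  {A}: scan cost=400, card=400
  {B}: scan cost=20, card=20
  {C}: scan cost=40, card=40
  {AB}: card=2000; try (B,hash)→1000, (A,nl_idx)→2200, (A,merge)→4140, (B,nl_idx)→4400, (B,merge)→4520, (A,hash)→7240 …(+2); best=1000 via (B,hash)
  {AC}: card=40; try (A,nl_idx)→440, (C,hash)→1280, (C,nl_idx)→2840, (A,merge)→4320, (C,merge)→4680, (A,hash)→7280 …(+2); best=440 via (A,nl_idx)
  {ABC}: card=200; try (B,hash)→680, (B,merge)→840, (B,nl_idx)→840, (B,nl)→1240, (C,hash)→3480, (C,nl_idx)→13200 …(+2); best=680 via (B,hash)

680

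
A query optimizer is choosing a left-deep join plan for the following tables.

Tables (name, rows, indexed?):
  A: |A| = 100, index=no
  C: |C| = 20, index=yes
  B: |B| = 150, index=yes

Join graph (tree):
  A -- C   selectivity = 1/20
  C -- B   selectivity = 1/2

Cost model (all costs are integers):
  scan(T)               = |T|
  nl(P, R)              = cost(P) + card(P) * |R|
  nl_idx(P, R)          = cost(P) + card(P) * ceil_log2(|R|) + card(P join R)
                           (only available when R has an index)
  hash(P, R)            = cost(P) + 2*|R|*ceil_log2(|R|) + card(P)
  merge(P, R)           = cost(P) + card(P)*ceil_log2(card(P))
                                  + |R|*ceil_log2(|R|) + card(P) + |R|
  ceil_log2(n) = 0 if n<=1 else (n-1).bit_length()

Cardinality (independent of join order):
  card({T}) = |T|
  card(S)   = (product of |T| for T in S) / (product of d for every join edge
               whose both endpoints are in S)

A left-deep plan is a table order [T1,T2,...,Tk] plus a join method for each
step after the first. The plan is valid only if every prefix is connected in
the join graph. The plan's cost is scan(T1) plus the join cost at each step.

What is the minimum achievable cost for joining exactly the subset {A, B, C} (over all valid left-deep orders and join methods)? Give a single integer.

2550

Selinger DP over subsets of {A,B,C}:
  {A}: scan cost=100, card=100
  {C}: scan cost=20, card=20
  {B}: scan cost=150, card=150
  {AC}: card=100; try (C,hash)→400, (C,nl_idx)→700, (A,merge)→940, (C,merge)→1020, (A,hash)→1440, (A,nl)→2020 …(+1); best=400 via (C,hash)
  {BC}: card=1500; try (C,hash)→500, (B,merge)→1490, (C,merge)→1620, (B,nl_idx)→1680, (C,nl_idx)→2400, (B,hash)→2440 …(+2); best=500 via (C,hash)
  {ABC}: card=7500; try (B,merge)→2550, (B,hash)→2900, (A,hash)→3400, (B,nl_idx)→8700, (B,nl)→15400, (A,merge)→19300 …(+1); best=2550 via (B,merge)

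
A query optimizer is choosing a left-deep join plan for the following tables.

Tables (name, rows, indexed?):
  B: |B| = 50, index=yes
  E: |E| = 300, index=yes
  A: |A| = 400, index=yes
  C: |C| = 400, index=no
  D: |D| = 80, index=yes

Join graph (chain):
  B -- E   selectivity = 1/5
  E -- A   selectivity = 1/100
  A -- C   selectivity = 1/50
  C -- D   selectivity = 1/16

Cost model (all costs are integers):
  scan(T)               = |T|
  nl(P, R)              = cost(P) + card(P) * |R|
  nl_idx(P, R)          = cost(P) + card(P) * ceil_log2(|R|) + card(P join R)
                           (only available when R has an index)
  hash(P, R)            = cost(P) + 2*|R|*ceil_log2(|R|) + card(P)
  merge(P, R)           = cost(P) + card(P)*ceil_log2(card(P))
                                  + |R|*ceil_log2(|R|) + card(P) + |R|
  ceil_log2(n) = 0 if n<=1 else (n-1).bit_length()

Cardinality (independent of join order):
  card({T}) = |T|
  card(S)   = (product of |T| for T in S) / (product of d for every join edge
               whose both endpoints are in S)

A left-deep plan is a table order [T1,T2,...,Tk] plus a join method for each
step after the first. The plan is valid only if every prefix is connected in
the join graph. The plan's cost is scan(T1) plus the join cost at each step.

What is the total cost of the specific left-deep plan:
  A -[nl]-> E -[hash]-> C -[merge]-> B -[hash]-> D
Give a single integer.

370270

step 1: scan A: cost=400, card=400
step 2: join E via nl
    card(P join E) = 400*300/(100) = 1200
    cost = 400 + 400*300 = 120400
step 3: join C via hash
    card(P join C) = 1200*400/(50) = 9600
    cost = 120400 + 2*400*9 + 1200 = 128800
step 4: join B via merge
    card(P join B) = 9600*50/(5) = 96000
    cost = 128800 + 9600*14 + 50*6 + 9600 + 50 = 273150
step 5: join D via hash
    card(P join D) = 96000*80/(16) = 480000
    cost = 273150 + 2*80*7 + 96000 = 370270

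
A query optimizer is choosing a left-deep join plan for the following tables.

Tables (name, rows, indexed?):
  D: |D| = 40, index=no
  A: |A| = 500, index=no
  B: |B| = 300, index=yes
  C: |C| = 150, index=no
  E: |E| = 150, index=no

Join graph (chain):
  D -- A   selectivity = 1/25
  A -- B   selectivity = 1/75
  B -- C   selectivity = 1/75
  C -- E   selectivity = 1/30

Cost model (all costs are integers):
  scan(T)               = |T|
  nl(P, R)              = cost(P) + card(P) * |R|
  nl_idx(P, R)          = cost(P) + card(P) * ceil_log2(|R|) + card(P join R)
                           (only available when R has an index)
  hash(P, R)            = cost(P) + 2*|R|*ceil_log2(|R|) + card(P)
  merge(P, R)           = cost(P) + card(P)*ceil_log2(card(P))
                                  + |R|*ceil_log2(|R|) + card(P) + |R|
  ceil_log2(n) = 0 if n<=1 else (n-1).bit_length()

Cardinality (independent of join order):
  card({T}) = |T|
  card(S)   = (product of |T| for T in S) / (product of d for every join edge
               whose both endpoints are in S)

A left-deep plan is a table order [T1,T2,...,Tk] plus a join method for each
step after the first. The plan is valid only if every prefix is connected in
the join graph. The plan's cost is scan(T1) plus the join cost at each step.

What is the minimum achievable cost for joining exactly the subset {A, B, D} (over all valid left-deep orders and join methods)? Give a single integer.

7680

Selinger DP over subsets of {A,B,D}:
  {D}: scan cost=40, card=40
  {A}: scan cost=500, card=500
  {B}: scan cost=300, card=300
  {AD}: card=800; try (D,hash)→1480, (A,merge)→5320, (D,merge)→5780, (A,hash)→9080, (A,nl)→20040, (D,nl)→20500; best=1480 via (D,hash)
  {AB}: card=2000; try (B,hash)→6400, (B,nl_idx)→7000, (A,merge)→8300, (B,merge)→8500, (A,hash)→9600, (A,nl)→150300 …(+1); best=6400 via (B,hash)
  {ABD}: card=3200; try (B,hash)→7680, (D,hash)→8880, (B,nl_idx)→11880, (B,merge)→13280, (D,merge)→30680, (D,nl)→86400 …(+1); best=7680 via (B,hash)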